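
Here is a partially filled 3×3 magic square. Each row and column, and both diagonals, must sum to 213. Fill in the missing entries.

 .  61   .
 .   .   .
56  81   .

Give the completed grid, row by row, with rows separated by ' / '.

66 61 86 / 91 71 51 / 56 81 76

From row 3, 213 − (56 + 81) gives (3,3) = 76.
Column 2: 61 + 81 + ? = 213, so (2,2) = 71.
Main diagonal needs 213; the known cells sum to 147, so (1,1) = 66.
Anti-diagonal must total 213; the given cells sum to 127, so (1,3) = 86.
Column 1 needs 213; the known cells sum to 122, so (2,1) = 91.
Column 3 must total 213; the given cells sum to 162, so (2,3) = 51.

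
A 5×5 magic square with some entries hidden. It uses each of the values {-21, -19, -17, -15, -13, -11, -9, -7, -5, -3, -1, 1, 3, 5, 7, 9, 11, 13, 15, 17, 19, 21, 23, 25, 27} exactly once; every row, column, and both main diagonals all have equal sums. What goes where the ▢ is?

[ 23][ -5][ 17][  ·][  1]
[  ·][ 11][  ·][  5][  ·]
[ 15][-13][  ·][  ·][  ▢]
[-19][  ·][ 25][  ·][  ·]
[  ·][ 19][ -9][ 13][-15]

-7

The 25 entries sum to 75, so each line sums to 75/5 = 15.
Using row 1: 23 + (-5) + 17 + 1 + ? → (1,4) = 15 − 36 = -21.
Row 5 needs 15; the known cells sum to 8, so (5,1) = 7.
From column 1, 15 − (23 + 15 + (-19) + 7) gives (2,1) = -11.
Using column 2: -5 + 11 + (-13) + 19 + ? → (4,2) = 15 − 12 = 3.
Anti-diagonal: 1 + 5 + 3 + 7 + ? = 15, so (3,3) = -1.
Using column 3: 17 + (-1) + 25 + (-9) + ? → (2,3) = 15 − 32 = -17.
Main diagonal must total 15; the given cells sum to 18, so (4,4) = -3.
Using row 2: -11 + 11 + (-17) + 5 + ? → (2,5) = 15 − (-12) = 27.
Row 4: -19 + 3 + 25 + (-3) + ? = 15, so (4,5) = 9.
Column 4 needs 15; the known cells sum to -6, so (3,4) = 21.
Using column 5: 1 + 27 + 9 + (-15) + ? → (3,5) = 15 − 22 = -7.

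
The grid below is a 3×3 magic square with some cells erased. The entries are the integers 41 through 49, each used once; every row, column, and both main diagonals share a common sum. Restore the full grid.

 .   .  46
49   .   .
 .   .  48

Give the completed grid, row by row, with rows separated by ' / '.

42 47 46 / 49 45 41 / 44 43 48

The entries are 41 through 49, which sum to 405, so each line sums to 405/3 = 135.
The remaining cell in column 3 is (2,3) = 135 − 94 = 41.
The remaining cell in row 2 is (2,2) = 135 − 90 = 45.
Using main diagonal: 45 + 48 + ? → (1,1) = 135 − 93 = 42.
Anti-diagonal: 46 + 45 + ? = 135, so (3,1) = 44.
Row 1 must total 135; the given cells sum to 88, so (1,2) = 47.
Row 3: 44 + 48 + ? = 135, so (3,2) = 43.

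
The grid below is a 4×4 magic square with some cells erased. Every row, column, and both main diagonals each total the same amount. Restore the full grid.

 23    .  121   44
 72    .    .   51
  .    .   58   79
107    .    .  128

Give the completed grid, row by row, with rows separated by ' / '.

23 114 121 44 / 72 93 86 51 / 100 65 58 79 / 107 30 37 128

Column 4 is already complete: 44 + 51 + 79 + 128 = 302, so that is the magic constant.
Row 1 needs 302; the known cells sum to 188, so (1,2) = 114.
The remaining cell in column 1 is (3,1) = 302 − 202 = 100.
Main diagonal must total 302; the given cells sum to 209, so (2,2) = 93.
Row 2 needs 302; the known cells sum to 216, so (2,3) = 86.
Row 3 must total 302; the given cells sum to 237, so (3,2) = 65.
Using column 2: 114 + 93 + 65 + ? → (4,2) = 302 − 272 = 30.
Column 3 needs 302; the known cells sum to 265, so (4,3) = 37.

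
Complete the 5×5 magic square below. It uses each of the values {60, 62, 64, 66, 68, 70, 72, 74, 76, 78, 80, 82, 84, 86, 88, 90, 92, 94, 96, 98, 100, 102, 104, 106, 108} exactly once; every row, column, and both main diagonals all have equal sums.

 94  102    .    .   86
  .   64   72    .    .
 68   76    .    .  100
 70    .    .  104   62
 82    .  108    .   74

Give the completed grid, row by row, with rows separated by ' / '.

94 102 60 78 86 / 106 64 72 80 98 / 68 76 84 92 100 / 70 88 96 104 62 / 82 90 108 66 74

The 25 entries sum to 2100, so each line sums to 2100/5 = 420.
The remaining cell in column 1 is (2,1) = 420 − 314 = 106.
The remaining cell in column 5 is (2,5) = 420 − 322 = 98.
Using main diagonal: 94 + 64 + 104 + 74 + ? → (3,3) = 420 − 336 = 84.
Using row 2: 106 + 64 + 72 + 98 + ? → (2,4) = 420 − 340 = 80.
The remaining cell in row 3 is (3,4) = 420 − 328 = 92.
The remaining cell in anti-diagonal is (4,2) = 420 − 332 = 88.
The remaining cell in row 4 is (4,3) = 420 − 324 = 96.
From column 2, 420 − (102 + 64 + 76 + 88) gives (5,2) = 90.
Using column 3: 72 + 84 + 96 + 108 + ? → (1,3) = 420 − 360 = 60.
Row 1: 94 + 102 + 60 + 86 + ? = 420, so (1,4) = 78.
The remaining cell in row 5 is (5,4) = 420 − 354 = 66.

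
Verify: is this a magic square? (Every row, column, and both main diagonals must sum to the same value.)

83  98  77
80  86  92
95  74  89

Yes

Row 1: 83 + 98 + 77 = 258.
Row 2: 80 + 86 + 92 = 258.
Row 3: 95 + 74 + 89 = 258.
Column 1: 83 + 80 + 95 = 258.
Column 2: 98 + 86 + 74 = 258.
Column 3: 77 + 92 + 89 = 258.
Main diagonal: 83 + 86 + 89 = 258.
Anti-diagonal: 77 + 86 + 95 = 258.
All lines sum to 258.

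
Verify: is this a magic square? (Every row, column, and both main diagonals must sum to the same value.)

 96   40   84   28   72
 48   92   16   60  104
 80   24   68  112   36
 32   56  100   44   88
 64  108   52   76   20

Yes

Row 1: 96 + 40 + 84 + 28 + 72 = 320.
Row 2: 48 + 92 + 16 + 60 + 104 = 320.
Row 3: 80 + 24 + 68 + 112 + 36 = 320.
Row 4: 32 + 56 + 100 + 44 + 88 = 320.
Row 5: 64 + 108 + 52 + 76 + 20 = 320.
Column 1: 96 + 48 + 80 + 32 + 64 = 320.
Column 2: 40 + 92 + 24 + 56 + 108 = 320.
Column 3: 84 + 16 + 68 + 100 + 52 = 320.
Column 4: 28 + 60 + 112 + 44 + 76 = 320.
Column 5: 72 + 104 + 36 + 88 + 20 = 320.
Main diagonal: 96 + 92 + 68 + 44 + 20 = 320.
Anti-diagonal: 72 + 60 + 68 + 56 + 64 = 320.
All lines sum to 320.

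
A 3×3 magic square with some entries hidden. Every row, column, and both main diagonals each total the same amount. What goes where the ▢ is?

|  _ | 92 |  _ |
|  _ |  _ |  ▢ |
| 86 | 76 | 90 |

Row 3 is complete and sums to 252; that is the magic constant.
Column 2 needs 252; the known cells sum to 168, so (2,2) = 84.
Using main diagonal: 84 + 90 + ? → (1,1) = 252 − 174 = 78.
Using anti-diagonal: 84 + 86 + ? → (1,3) = 252 − 170 = 82.
Using column 1: 78 + 86 + ? → (2,1) = 252 − 164 = 88.
Column 3 needs 252; the known cells sum to 172, so (2,3) = 80.

80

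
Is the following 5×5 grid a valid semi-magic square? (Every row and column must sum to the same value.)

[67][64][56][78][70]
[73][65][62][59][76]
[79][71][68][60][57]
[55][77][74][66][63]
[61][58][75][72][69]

Yes

Row 1: 67 + 64 + 56 + 78 + 70 = 335.
Row 2: 73 + 65 + 62 + 59 + 76 = 335.
Row 3: 79 + 71 + 68 + 60 + 57 = 335.
Row 4: 55 + 77 + 74 + 66 + 63 = 335.
Row 5: 61 + 58 + 75 + 72 + 69 = 335.
Column 1: 67 + 73 + 79 + 55 + 61 = 335.
Column 2: 64 + 65 + 71 + 77 + 58 = 335.
Column 3: 56 + 62 + 68 + 74 + 75 = 335.
Column 4: 78 + 59 + 60 + 66 + 72 = 335.
Column 5: 70 + 76 + 57 + 63 + 69 = 335.
All lines sum to 335.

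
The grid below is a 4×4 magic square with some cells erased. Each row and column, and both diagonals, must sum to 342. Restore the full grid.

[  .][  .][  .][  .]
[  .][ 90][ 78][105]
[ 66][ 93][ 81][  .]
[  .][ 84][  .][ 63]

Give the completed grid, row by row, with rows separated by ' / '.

108 75 87 72 / 69 90 78 105 / 66 93 81 102 / 99 84 96 63

Row 2 needs 342; the known cells sum to 273, so (2,1) = 69.
From row 3, 342 − (66 + 93 + 81) gives (3,4) = 102.
From column 2, 342 − (90 + 93 + 84) gives (1,2) = 75.
Column 4 needs 342; the known cells sum to 270, so (1,4) = 72.
Main diagonal must total 342; the given cells sum to 234, so (1,1) = 108.
The remaining cell in anti-diagonal is (4,1) = 342 − 243 = 99.
Row 1 must total 342; the given cells sum to 255, so (1,3) = 87.
Using row 4: 99 + 84 + 63 + ? → (4,3) = 342 − 246 = 96.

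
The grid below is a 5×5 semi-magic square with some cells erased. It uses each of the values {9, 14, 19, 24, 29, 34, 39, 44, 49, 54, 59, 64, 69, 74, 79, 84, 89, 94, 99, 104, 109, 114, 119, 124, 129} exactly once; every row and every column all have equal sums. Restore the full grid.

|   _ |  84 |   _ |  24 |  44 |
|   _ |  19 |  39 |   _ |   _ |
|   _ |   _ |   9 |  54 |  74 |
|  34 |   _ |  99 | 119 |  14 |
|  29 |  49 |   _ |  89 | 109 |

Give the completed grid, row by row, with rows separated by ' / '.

The 25 entries sum to 1725, so each line sums to 1725/5 = 345.
From row 4, 345 − (34 + 99 + 119 + 14) gives (4,2) = 79.
Row 5: 29 + 49 + 89 + 109 + ? = 345, so (5,3) = 69.
From column 2, 345 − (84 + 19 + 79 + 49) gives (3,2) = 114.
From column 3, 345 − (39 + 9 + 99 + 69) gives (1,3) = 129.
Column 4 needs 345; the known cells sum to 286, so (2,4) = 59.
Using column 5: 44 + 74 + 14 + 109 + ? → (2,5) = 345 − 241 = 104.
From row 1, 345 − (84 + 129 + 24 + 44) gives (1,1) = 64.
Using row 2: 19 + 39 + 59 + 104 + ? → (2,1) = 345 − 221 = 124.
Using row 3: 114 + 9 + 54 + 74 + ? → (3,1) = 345 − 251 = 94.

64 84 129 24 44 / 124 19 39 59 104 / 94 114 9 54 74 / 34 79 99 119 14 / 29 49 69 89 109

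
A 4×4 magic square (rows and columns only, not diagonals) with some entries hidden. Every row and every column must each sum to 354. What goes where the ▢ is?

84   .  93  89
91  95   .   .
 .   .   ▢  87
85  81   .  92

From row 1, 354 − (84 + 93 + 89) gives (1,2) = 88.
Row 4: 85 + 81 + 92 + ? = 354, so (4,3) = 96.
Column 1: 84 + 91 + 85 + ? = 354, so (3,1) = 94.
Using column 2: 88 + 95 + 81 + ? → (3,2) = 354 − 264 = 90.
Using column 4: 89 + 87 + 92 + ? → (2,4) = 354 − 268 = 86.
Row 2 must total 354; the given cells sum to 272, so (2,3) = 82.
Row 3: 94 + 90 + 87 + ? = 354, so (3,3) = 83.

83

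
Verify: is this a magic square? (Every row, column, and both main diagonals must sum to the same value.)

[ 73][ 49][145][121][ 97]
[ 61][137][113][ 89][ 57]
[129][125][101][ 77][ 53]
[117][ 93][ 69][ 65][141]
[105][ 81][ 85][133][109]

No — main diagonal sums to 485 but column 5 sums to 457.

Row 1: 73 + 49 + 145 + 121 + 97 = 485.
Row 2: 61 + 137 + 113 + 89 + 57 = 457.
Row 3: 129 + 125 + 101 + 77 + 53 = 485.
Row 4: 117 + 93 + 69 + 65 + 141 = 485.
Row 5: 105 + 81 + 85 + 133 + 109 = 513.
Column 1: 73 + 61 + 129 + 117 + 105 = 485.
Column 2: 49 + 137 + 125 + 93 + 81 = 485.
Column 3: 145 + 113 + 101 + 69 + 85 = 513.
Column 4: 121 + 89 + 77 + 65 + 133 = 485.
Column 5: 97 + 57 + 53 + 141 + 109 = 457.
Main diagonal: 73 + 137 + 101 + 65 + 109 = 485.
Anti-diagonal: 97 + 89 + 101 + 93 + 105 = 485.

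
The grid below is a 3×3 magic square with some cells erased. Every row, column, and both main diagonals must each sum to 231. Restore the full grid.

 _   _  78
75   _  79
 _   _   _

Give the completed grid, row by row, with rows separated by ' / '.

From row 2, 231 − (75 + 79) gives (2,2) = 77.
Column 3 must total 231; the given cells sum to 157, so (3,3) = 74.
Main diagonal must total 231; the given cells sum to 151, so (1,1) = 80.
The remaining cell in anti-diagonal is (3,1) = 231 − 155 = 76.
The remaining cell in row 1 is (1,2) = 231 − 158 = 73.
Row 3 needs 231; the known cells sum to 150, so (3,2) = 81.

80 73 78 / 75 77 79 / 76 81 74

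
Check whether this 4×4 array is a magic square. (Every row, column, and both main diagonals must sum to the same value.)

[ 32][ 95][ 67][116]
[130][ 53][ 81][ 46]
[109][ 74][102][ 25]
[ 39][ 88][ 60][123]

Yes

Row 1: 32 + 95 + 67 + 116 = 310.
Row 2: 130 + 53 + 81 + 46 = 310.
Row 3: 109 + 74 + 102 + 25 = 310.
Row 4: 39 + 88 + 60 + 123 = 310.
Column 1: 32 + 130 + 109 + 39 = 310.
Column 2: 95 + 53 + 74 + 88 = 310.
Column 3: 67 + 81 + 102 + 60 = 310.
Column 4: 116 + 46 + 25 + 123 = 310.
Main diagonal: 32 + 53 + 102 + 123 = 310.
Anti-diagonal: 116 + 81 + 74 + 39 = 310.
All lines sum to 310.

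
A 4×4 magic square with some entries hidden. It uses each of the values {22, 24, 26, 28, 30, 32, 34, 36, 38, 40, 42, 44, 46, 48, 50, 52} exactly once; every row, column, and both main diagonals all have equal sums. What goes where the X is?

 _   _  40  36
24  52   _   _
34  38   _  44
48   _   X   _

50

The 16 entries sum to 592, so each line sums to 592/4 = 148.
Row 3 needs 148; the known cells sum to 116, so (3,3) = 32.
Column 1: 24 + 34 + 48 + ? = 148, so (1,1) = 42.
Main diagonal must total 148; the given cells sum to 126, so (4,4) = 22.
The remaining cell in anti-diagonal is (2,3) = 148 − 122 = 26.
From row 1, 148 − (42 + 40 + 36) gives (1,2) = 30.
From row 2, 148 − (24 + 52 + 26) gives (2,4) = 46.
The remaining cell in column 2 is (4,2) = 148 − 120 = 28.
Column 3: 40 + 26 + 32 + ? = 148, so (4,3) = 50.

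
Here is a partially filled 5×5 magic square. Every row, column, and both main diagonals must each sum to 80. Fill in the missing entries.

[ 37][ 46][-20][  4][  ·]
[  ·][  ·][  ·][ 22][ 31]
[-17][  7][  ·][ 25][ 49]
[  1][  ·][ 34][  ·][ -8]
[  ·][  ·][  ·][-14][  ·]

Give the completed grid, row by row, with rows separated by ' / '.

37 46 -20 4 13 / 40 -11 -2 22 31 / -17 7 16 25 49 / 1 10 34 43 -8 / 19 28 52 -14 -5

Using row 1: 37 + 46 + (-20) + 4 + ? → (1,5) = 80 − 67 = 13.
The remaining cell in row 3 is (3,3) = 80 − 64 = 16.
The remaining cell in column 4 is (4,4) = 80 − 37 = 43.
Column 5 needs 80; the known cells sum to 85, so (5,5) = -5.
Main diagonal needs 80; the known cells sum to 91, so (2,2) = -11.
From row 4, 80 − (1 + 34 + 43 + (-8)) gives (4,2) = 10.
Using column 2: 46 + (-11) + 7 + 10 + ? → (5,2) = 80 − 52 = 28.
From anti-diagonal, 80 − (13 + 22 + 16 + 10) gives (5,1) = 19.
From row 5, 80 − (19 + 28 + (-14) + (-5)) gives (5,3) = 52.
Using column 1: 37 + (-17) + 1 + 19 + ? → (2,1) = 80 − 40 = 40.
Using column 3: -20 + 16 + 34 + 52 + ? → (2,3) = 80 − 82 = -2.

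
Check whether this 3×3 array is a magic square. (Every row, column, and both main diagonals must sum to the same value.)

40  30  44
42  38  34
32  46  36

Yes

Row 1: 40 + 30 + 44 = 114.
Row 2: 42 + 38 + 34 = 114.
Row 3: 32 + 46 + 36 = 114.
Column 1: 40 + 42 + 32 = 114.
Column 2: 30 + 38 + 46 = 114.
Column 3: 44 + 34 + 36 = 114.
Main diagonal: 40 + 38 + 36 = 114.
Anti-diagonal: 44 + 38 + 32 = 114.
All lines sum to 114.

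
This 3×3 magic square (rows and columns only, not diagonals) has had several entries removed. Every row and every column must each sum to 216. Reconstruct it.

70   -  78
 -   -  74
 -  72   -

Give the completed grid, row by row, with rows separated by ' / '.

The remaining cell in row 1 is (1,2) = 216 − 148 = 68.
From column 2, 216 − (68 + 72) gives (2,2) = 76.
Column 3: 78 + 74 + ? = 216, so (3,3) = 64.
Using row 2: 76 + 74 + ? → (2,1) = 216 − 150 = 66.
From row 3, 216 − (72 + 64) gives (3,1) = 80.

70 68 78 / 66 76 74 / 80 72 64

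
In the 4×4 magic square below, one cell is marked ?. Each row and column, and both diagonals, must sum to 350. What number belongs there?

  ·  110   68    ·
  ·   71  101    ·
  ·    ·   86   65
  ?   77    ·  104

74

Column 2 needs 350; the known cells sum to 258, so (3,2) = 92.
Column 3 needs 350; the known cells sum to 255, so (4,3) = 95.
Main diagonal needs 350; the known cells sum to 261, so (1,1) = 89.
From row 1, 350 − (89 + 110 + 68) gives (1,4) = 83.
Row 3 needs 350; the known cells sum to 243, so (3,1) = 107.
Row 4 needs 350; the known cells sum to 276, so (4,1) = 74.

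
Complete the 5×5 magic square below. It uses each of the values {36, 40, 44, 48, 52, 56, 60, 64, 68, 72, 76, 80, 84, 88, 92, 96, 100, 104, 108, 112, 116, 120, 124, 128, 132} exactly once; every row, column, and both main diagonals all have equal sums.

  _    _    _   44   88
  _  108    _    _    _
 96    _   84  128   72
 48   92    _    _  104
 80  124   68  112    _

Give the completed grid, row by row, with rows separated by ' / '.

The 25 entries sum to 2100, so each line sums to 2100/5 = 420.
The remaining cell in row 3 is (3,2) = 420 − 380 = 40.
Row 5 needs 420; the known cells sum to 384, so (5,5) = 36.
The remaining cell in column 2 is (1,2) = 420 − 364 = 56.
Column 5 must total 420; the given cells sum to 300, so (2,5) = 120.
Anti-diagonal must total 420; the given cells sum to 344, so (2,4) = 76.
Column 4: 44 + 76 + 128 + 112 + ? = 420, so (4,4) = 60.
Main diagonal: 108 + 84 + 60 + 36 + ? = 420, so (1,1) = 132.
The remaining cell in row 1 is (1,3) = 420 − 320 = 100.
From row 4, 420 − (48 + 92 + 60 + 104) gives (4,3) = 116.
Column 1 must total 420; the given cells sum to 356, so (2,1) = 64.
Column 3 needs 420; the known cells sum to 368, so (2,3) = 52.

132 56 100 44 88 / 64 108 52 76 120 / 96 40 84 128 72 / 48 92 116 60 104 / 80 124 68 112 36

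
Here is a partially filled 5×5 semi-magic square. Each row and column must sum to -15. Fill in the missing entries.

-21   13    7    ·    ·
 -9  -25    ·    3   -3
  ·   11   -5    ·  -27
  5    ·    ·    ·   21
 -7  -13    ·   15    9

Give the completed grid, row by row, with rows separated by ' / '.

Using row 2: -9 + (-25) + 3 + (-3) + ? → (2,3) = -15 − (-34) = 19.
Row 5 must total -15; the given cells sum to 4, so (5,3) = -19.
Using column 1: -21 + (-9) + 5 + (-7) + ? → (3,1) = -15 − (-32) = 17.
Column 2 must total -15; the given cells sum to -14, so (4,2) = -1.
Column 3 must total -15; the given cells sum to 2, so (4,3) = -17.
The remaining cell in column 5 is (1,5) = -15 − 0 = -15.
Using row 1: -21 + 13 + 7 + (-15) + ? → (1,4) = -15 − (-16) = 1.
Row 3: 17 + 11 + (-5) + (-27) + ? = -15, so (3,4) = -11.
Using row 4: 5 + (-1) + (-17) + 21 + ? → (4,4) = -15 − 8 = -23.

-21 13 7 1 -15 / -9 -25 19 3 -3 / 17 11 -5 -11 -27 / 5 -1 -17 -23 21 / -7 -13 -19 15 9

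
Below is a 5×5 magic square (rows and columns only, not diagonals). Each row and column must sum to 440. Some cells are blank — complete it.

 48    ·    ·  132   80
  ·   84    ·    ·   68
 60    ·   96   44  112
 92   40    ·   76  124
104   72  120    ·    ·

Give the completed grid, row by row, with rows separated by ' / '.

48 116 64 132 80 / 136 84 52 100 68 / 60 128 96 44 112 / 92 40 108 76 124 / 104 72 120 88 56

The remaining cell in row 3 is (3,2) = 440 − 312 = 128.
Row 4: 92 + 40 + 76 + 124 + ? = 440, so (4,3) = 108.
Column 1: 48 + 60 + 92 + 104 + ? = 440, so (2,1) = 136.
From column 2, 440 − (84 + 128 + 40 + 72) gives (1,2) = 116.
From column 5, 440 − (80 + 68 + 112 + 124) gives (5,5) = 56.
The remaining cell in row 1 is (1,3) = 440 − 376 = 64.
Row 5 needs 440; the known cells sum to 352, so (5,4) = 88.
The remaining cell in column 3 is (2,3) = 440 − 388 = 52.
Using column 4: 132 + 44 + 76 + 88 + ? → (2,4) = 440 − 340 = 100.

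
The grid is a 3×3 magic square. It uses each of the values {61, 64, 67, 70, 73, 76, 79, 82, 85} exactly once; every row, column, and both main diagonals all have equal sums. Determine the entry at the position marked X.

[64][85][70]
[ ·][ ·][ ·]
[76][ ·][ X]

The 9 entries sum to 657, so each line sums to 657/3 = 219.
The remaining cell in column 1 is (2,1) = 219 − 140 = 79.
Anti-diagonal needs 219; the known cells sum to 146, so (2,2) = 73.
Row 2 must total 219; the given cells sum to 152, so (2,3) = 67.
Column 2 must total 219; the given cells sum to 158, so (3,2) = 61.
Using column 3: 70 + 67 + ? → (3,3) = 219 − 137 = 82.

82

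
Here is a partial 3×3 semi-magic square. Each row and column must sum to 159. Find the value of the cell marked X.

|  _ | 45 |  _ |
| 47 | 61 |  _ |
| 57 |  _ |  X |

49

Row 2: 47 + 61 + ? = 159, so (2,3) = 51.
Column 1: 47 + 57 + ? = 159, so (1,1) = 55.
Column 2 needs 159; the known cells sum to 106, so (3,2) = 53.
Row 1: 55 + 45 + ? = 159, so (1,3) = 59.
Row 3 needs 159; the known cells sum to 110, so (3,3) = 49.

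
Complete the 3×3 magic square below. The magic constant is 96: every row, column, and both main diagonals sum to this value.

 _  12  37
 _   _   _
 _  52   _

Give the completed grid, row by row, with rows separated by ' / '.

Using row 1: 12 + 37 + ? → (1,1) = 96 − 49 = 47.
Column 2 needs 96; the known cells sum to 64, so (2,2) = 32.
Using main diagonal: 47 + 32 + ? → (3,3) = 96 − 79 = 17.
From anti-diagonal, 96 − (37 + 32) gives (3,1) = 27.
Column 1: 47 + 27 + ? = 96, so (2,1) = 22.
Using column 3: 37 + 17 + ? → (2,3) = 96 − 54 = 42.

47 12 37 / 22 32 42 / 27 52 17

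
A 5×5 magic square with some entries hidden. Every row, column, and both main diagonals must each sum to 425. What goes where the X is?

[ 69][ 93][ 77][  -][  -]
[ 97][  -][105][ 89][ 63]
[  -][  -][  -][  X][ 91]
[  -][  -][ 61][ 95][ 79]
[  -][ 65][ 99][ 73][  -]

67

Row 2 needs 425; the known cells sum to 354, so (2,2) = 71.
From column 3, 425 − (77 + 105 + 61 + 99) gives (3,3) = 83.
Main diagonal must total 425; the given cells sum to 318, so (5,5) = 107.
The remaining cell in row 5 is (5,1) = 425 − 344 = 81.
Column 5 must total 425; the given cells sum to 340, so (1,5) = 85.
From anti-diagonal, 425 − (85 + 89 + 83 + 81) gives (4,2) = 87.
Using row 1: 69 + 93 + 77 + 85 + ? → (1,4) = 425 − 324 = 101.
Row 4: 87 + 61 + 95 + 79 + ? = 425, so (4,1) = 103.
Column 1: 69 + 97 + 103 + 81 + ? = 425, so (3,1) = 75.
The remaining cell in column 2 is (3,2) = 425 − 316 = 109.
The remaining cell in column 4 is (3,4) = 425 − 358 = 67.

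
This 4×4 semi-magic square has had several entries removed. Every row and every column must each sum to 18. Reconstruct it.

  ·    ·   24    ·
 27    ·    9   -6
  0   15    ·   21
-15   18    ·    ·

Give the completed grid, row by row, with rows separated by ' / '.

6 -3 24 -9 / 27 -12 9 -6 / 0 15 -18 21 / -15 18 3 12

From row 2, 18 − (27 + 9 + (-6)) gives (2,2) = -12.
Row 3 needs 18; the known cells sum to 36, so (3,3) = -18.
Column 1: 27 + 0 + (-15) + ? = 18, so (1,1) = 6.
From column 2, 18 − (-12 + 15 + 18) gives (1,2) = -3.
Column 3 must total 18; the given cells sum to 15, so (4,3) = 3.
Using row 1: 6 + (-3) + 24 + ? → (1,4) = 18 − 27 = -9.
Row 4 needs 18; the known cells sum to 6, so (4,4) = 12.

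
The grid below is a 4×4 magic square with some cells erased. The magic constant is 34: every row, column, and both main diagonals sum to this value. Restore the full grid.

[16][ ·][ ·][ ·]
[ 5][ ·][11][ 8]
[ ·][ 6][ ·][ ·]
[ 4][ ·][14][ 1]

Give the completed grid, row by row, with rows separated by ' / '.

Row 2 must total 34; the given cells sum to 24, so (2,2) = 10.
Row 4 must total 34; the given cells sum to 19, so (4,2) = 15.
The remaining cell in column 1 is (3,1) = 34 − 25 = 9.
Column 2 must total 34; the given cells sum to 31, so (1,2) = 3.
Main diagonal needs 34; the known cells sum to 27, so (3,3) = 7.
From anti-diagonal, 34 − (11 + 6 + 4) gives (1,4) = 13.
Row 1 needs 34; the known cells sum to 32, so (1,3) = 2.
Row 3 needs 34; the known cells sum to 22, so (3,4) = 12.

16 3 2 13 / 5 10 11 8 / 9 6 7 12 / 4 15 14 1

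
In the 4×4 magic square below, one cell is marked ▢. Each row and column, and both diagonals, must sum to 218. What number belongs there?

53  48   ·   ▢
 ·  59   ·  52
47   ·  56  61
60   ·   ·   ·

55

Row 3 must total 218; the given cells sum to 164, so (3,2) = 54.
Column 1 must total 218; the given cells sum to 160, so (2,1) = 58.
The remaining cell in column 2 is (4,2) = 218 − 161 = 57.
Main diagonal must total 218; the given cells sum to 168, so (4,4) = 50.
Row 2 needs 218; the known cells sum to 169, so (2,3) = 49.
Row 4: 60 + 57 + 50 + ? = 218, so (4,3) = 51.
Column 3: 49 + 56 + 51 + ? = 218, so (1,3) = 62.
Using column 4: 52 + 61 + 50 + ? → (1,4) = 218 − 163 = 55.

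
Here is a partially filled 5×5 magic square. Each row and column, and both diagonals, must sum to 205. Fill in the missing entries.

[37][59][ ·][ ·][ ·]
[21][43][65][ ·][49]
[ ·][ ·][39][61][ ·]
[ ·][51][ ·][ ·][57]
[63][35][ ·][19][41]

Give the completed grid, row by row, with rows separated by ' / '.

37 59 31 53 25 / 21 43 65 27 49 / 55 17 39 61 33 / 29 51 23 45 57 / 63 35 47 19 41

Using row 2: 21 + 43 + 65 + 49 + ? → (2,4) = 205 − 178 = 27.
Row 5 must total 205; the given cells sum to 158, so (5,3) = 47.
Column 2: 59 + 43 + 51 + 35 + ? = 205, so (3,2) = 17.
Main diagonal must total 205; the given cells sum to 160, so (4,4) = 45.
Anti-diagonal: 27 + 39 + 51 + 63 + ? = 205, so (1,5) = 25.
The remaining cell in column 4 is (1,4) = 205 − 152 = 53.
From column 5, 205 − (25 + 49 + 57 + 41) gives (3,5) = 33.
From row 1, 205 − (37 + 59 + 53 + 25) gives (1,3) = 31.
The remaining cell in row 3 is (3,1) = 205 − 150 = 55.
Column 1: 37 + 21 + 55 + 63 + ? = 205, so (4,1) = 29.
Column 3 must total 205; the given cells sum to 182, so (4,3) = 23.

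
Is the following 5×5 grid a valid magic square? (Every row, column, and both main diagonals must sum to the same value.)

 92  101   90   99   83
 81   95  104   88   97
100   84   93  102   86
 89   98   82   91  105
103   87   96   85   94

Row 1: 92 + 101 + 90 + 99 + 83 = 465.
Row 2: 81 + 95 + 104 + 88 + 97 = 465.
Row 3: 100 + 84 + 93 + 102 + 86 = 465.
Row 4: 89 + 98 + 82 + 91 + 105 = 465.
Row 5: 103 + 87 + 96 + 85 + 94 = 465.
Column 1: 92 + 81 + 100 + 89 + 103 = 465.
Column 2: 101 + 95 + 84 + 98 + 87 = 465.
Column 3: 90 + 104 + 93 + 82 + 96 = 465.
Column 4: 99 + 88 + 102 + 91 + 85 = 465.
Column 5: 83 + 97 + 86 + 105 + 94 = 465.
Main diagonal: 92 + 95 + 93 + 91 + 94 = 465.
Anti-diagonal: 83 + 88 + 93 + 98 + 103 = 465.
All lines sum to 465.

Yes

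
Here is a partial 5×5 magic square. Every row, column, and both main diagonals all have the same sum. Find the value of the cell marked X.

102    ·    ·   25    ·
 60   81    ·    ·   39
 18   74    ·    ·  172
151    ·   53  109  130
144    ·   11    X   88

67

Column 1 is complete and sums to 475; that is the magic constant.
Row 4 must total 475; the given cells sum to 443, so (4,2) = 32.
From column 5, 475 − (39 + 172 + 130 + 88) gives (1,5) = 46.
Main diagonal needs 475; the known cells sum to 380, so (3,3) = 95.
From anti-diagonal, 475 − (46 + 95 + 32 + 144) gives (2,4) = 158.
Using row 2: 60 + 81 + 158 + 39 + ? → (2,3) = 475 − 338 = 137.
Row 3 needs 475; the known cells sum to 359, so (3,4) = 116.
From column 3, 475 − (137 + 95 + 53 + 11) gives (1,3) = 179.
Using column 4: 25 + 158 + 116 + 109 + ? → (5,4) = 475 − 408 = 67.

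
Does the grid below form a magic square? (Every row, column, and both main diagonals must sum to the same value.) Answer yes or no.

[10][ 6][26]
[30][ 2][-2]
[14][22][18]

No — row 3 sums to 54 but row 1 sums to 42.

Row 1: 10 + 6 + 26 = 42.
Row 2: 30 + 2 + (-2) = 30.
Row 3: 14 + 22 + 18 = 54.
Column 1: 10 + 30 + 14 = 54.
Column 2: 6 + 2 + 22 = 30.
Column 3: 26 + (-2) + 18 = 42.
Main diagonal: 10 + 2 + 18 = 30.
Anti-diagonal: 26 + 2 + 14 = 42.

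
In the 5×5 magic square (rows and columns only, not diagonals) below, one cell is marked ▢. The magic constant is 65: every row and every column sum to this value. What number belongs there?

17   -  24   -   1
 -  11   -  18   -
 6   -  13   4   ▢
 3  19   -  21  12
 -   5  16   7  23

20

From row 4, 65 − (3 + 19 + 21 + 12) gives (4,3) = 10.
Row 5 must total 65; the given cells sum to 51, so (5,1) = 14.
The remaining cell in column 1 is (2,1) = 65 − 40 = 25.
The remaining cell in column 3 is (2,3) = 65 − 63 = 2.
From column 4, 65 − (18 + 4 + 21 + 7) gives (1,4) = 15.
Row 1 must total 65; the given cells sum to 57, so (1,2) = 8.
Row 2: 25 + 11 + 2 + 18 + ? = 65, so (2,5) = 9.
Using column 2: 8 + 11 + 19 + 5 + ? → (3,2) = 65 − 43 = 22.
Using column 5: 1 + 9 + 12 + 23 + ? → (3,5) = 65 − 45 = 20.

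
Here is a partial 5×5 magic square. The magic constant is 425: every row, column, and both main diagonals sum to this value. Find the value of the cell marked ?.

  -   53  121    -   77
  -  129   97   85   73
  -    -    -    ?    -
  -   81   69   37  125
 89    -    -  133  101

61

From row 2, 425 − (129 + 97 + 85 + 73) gives (2,1) = 41.
Using row 4: 81 + 69 + 37 + 125 + ? → (4,1) = 425 − 312 = 113.
Column 5 must total 425; the given cells sum to 376, so (3,5) = 49.
The remaining cell in anti-diagonal is (3,3) = 425 − 332 = 93.
Column 3 needs 425; the known cells sum to 380, so (5,3) = 45.
Main diagonal must total 425; the given cells sum to 360, so (1,1) = 65.
Row 1 needs 425; the known cells sum to 316, so (1,4) = 109.
Row 5 must total 425; the given cells sum to 368, so (5,2) = 57.
Column 1 must total 425; the given cells sum to 308, so (3,1) = 117.
Column 2: 53 + 129 + 81 + 57 + ? = 425, so (3,2) = 105.
From column 4, 425 − (109 + 85 + 37 + 133) gives (3,4) = 61.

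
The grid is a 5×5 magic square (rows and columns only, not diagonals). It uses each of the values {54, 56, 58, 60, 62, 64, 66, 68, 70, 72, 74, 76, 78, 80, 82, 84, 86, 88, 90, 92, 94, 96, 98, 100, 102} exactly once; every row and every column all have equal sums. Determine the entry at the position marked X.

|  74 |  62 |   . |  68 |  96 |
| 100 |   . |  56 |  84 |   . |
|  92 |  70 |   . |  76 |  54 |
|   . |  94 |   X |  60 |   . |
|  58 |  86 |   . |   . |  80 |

The 25 entries sum to 1950, so each line sums to 1950/5 = 390.
The remaining cell in row 1 is (1,3) = 390 − 300 = 90.
The remaining cell in row 3 is (3,3) = 390 − 292 = 98.
From column 1, 390 − (74 + 100 + 92 + 58) gives (4,1) = 66.
Using column 2: 62 + 70 + 94 + 86 + ? → (2,2) = 390 − 312 = 78.
Column 4: 68 + 84 + 76 + 60 + ? = 390, so (5,4) = 102.
Row 2 needs 390; the known cells sum to 318, so (2,5) = 72.
Row 5 needs 390; the known cells sum to 326, so (5,3) = 64.
From column 3, 390 − (90 + 56 + 98 + 64) gives (4,3) = 82.

82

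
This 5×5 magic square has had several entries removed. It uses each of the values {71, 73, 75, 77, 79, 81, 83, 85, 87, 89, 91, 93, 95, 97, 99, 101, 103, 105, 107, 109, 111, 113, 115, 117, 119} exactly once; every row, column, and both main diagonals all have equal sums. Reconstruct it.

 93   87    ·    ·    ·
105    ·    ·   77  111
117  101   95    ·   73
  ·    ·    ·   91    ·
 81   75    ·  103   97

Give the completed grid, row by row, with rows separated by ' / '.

93 87 71 115 109 / 105 99 83 77 111 / 117 101 95 89 73 / 79 113 107 91 85 / 81 75 119 103 97

The 25 entries sum to 2375, so each line sums to 2375/5 = 475.
Row 3 needs 475; the known cells sum to 386, so (3,4) = 89.
From row 5, 475 − (81 + 75 + 103 + 97) gives (5,3) = 119.
The remaining cell in column 1 is (4,1) = 475 − 396 = 79.
Column 4: 77 + 89 + 91 + 103 + ? = 475, so (1,4) = 115.
Main diagonal: 93 + 95 + 91 + 97 + ? = 475, so (2,2) = 99.
From row 2, 475 − (105 + 99 + 77 + 111) gives (2,3) = 83.
From column 2, 475 − (87 + 99 + 101 + 75) gives (4,2) = 113.
The remaining cell in anti-diagonal is (1,5) = 475 − 366 = 109.
Row 1 needs 475; the known cells sum to 404, so (1,3) = 71.
Column 3 must total 475; the given cells sum to 368, so (4,3) = 107.
Column 5: 109 + 111 + 73 + 97 + ? = 475, so (4,5) = 85.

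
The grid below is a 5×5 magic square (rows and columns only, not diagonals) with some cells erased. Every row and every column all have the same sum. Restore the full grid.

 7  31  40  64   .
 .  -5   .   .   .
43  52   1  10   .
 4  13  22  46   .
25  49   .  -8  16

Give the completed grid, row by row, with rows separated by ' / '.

7 31 40 64 -2 / 61 -5 19 28 37 / 43 52 1 10 34 / 4 13 22 46 55 / 25 49 58 -8 16

Column 2 is already complete: 31 + -5 + 52 + 13 + 49 = 140, so that is the magic constant.
Using row 1: 7 + 31 + 40 + 64 + ? → (1,5) = 140 − 142 = -2.
The remaining cell in row 3 is (3,5) = 140 − 106 = 34.
Row 4 must total 140; the given cells sum to 85, so (4,5) = 55.
Row 5: 25 + 49 + (-8) + 16 + ? = 140, so (5,3) = 58.
Column 1 must total 140; the given cells sum to 79, so (2,1) = 61.
From column 3, 140 − (40 + 1 + 22 + 58) gives (2,3) = 19.
Using column 4: 64 + 10 + 46 + (-8) + ? → (2,4) = 140 − 112 = 28.
From column 5, 140 − (-2 + 34 + 55 + 16) gives (2,5) = 37.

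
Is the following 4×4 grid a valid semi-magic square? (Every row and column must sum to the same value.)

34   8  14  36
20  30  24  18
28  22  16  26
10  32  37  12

Row 1: 34 + 8 + 14 + 36 = 92.
Row 2: 20 + 30 + 24 + 18 = 92.
Row 3: 28 + 22 + 16 + 26 = 92.
Row 4: 10 + 32 + 37 + 12 = 91.
Column 1: 34 + 20 + 28 + 10 = 92.
Column 2: 8 + 30 + 22 + 32 = 92.
Column 3: 14 + 24 + 16 + 37 = 91.
Column 4: 36 + 18 + 26 + 12 = 92.

No — column 4 sums to 92 but row 4 sums to 91.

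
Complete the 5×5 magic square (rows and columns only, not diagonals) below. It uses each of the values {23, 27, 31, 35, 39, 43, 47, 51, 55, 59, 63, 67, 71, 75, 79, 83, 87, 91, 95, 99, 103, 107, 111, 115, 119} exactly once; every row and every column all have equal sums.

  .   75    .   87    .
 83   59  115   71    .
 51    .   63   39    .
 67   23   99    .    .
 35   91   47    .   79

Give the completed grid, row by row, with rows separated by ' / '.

The 25 entries sum to 1775, so each line sums to 1775/5 = 355.
From row 2, 355 − (83 + 59 + 115 + 71) gives (2,5) = 27.
The remaining cell in row 5 is (5,4) = 355 − 252 = 103.
Column 1 must total 355; the given cells sum to 236, so (1,1) = 119.
Using column 2: 75 + 59 + 23 + 91 + ? → (3,2) = 355 − 248 = 107.
Column 3 needs 355; the known cells sum to 324, so (1,3) = 31.
From column 4, 355 − (87 + 71 + 39 + 103) gives (4,4) = 55.
From row 1, 355 − (119 + 75 + 31 + 87) gives (1,5) = 43.
Using row 3: 51 + 107 + 63 + 39 + ? → (3,5) = 355 − 260 = 95.
The remaining cell in row 4 is (4,5) = 355 − 244 = 111.

119 75 31 87 43 / 83 59 115 71 27 / 51 107 63 39 95 / 67 23 99 55 111 / 35 91 47 103 79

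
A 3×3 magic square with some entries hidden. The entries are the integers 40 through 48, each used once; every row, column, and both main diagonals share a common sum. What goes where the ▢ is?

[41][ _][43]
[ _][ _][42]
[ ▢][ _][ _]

The entries are 40 through 48, which sum to 396, so each line sums to 396/3 = 132.
The remaining cell in row 1 is (1,2) = 132 − 84 = 48.
Column 3: 43 + 42 + ? = 132, so (3,3) = 47.
Using main diagonal: 41 + 47 + ? → (2,2) = 132 − 88 = 44.
The remaining cell in anti-diagonal is (3,1) = 132 − 87 = 45.

45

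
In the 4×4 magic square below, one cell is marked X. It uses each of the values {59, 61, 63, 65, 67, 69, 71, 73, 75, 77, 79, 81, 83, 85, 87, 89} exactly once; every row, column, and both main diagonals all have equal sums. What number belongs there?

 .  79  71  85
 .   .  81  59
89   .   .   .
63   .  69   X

The 16 entries sum to 1184, so each line sums to 1184/4 = 296.
Row 1 must total 296; the given cells sum to 235, so (1,1) = 61.
The remaining cell in column 1 is (2,1) = 296 − 213 = 83.
Column 3 must total 296; the given cells sum to 221, so (3,3) = 75.
Anti-diagonal: 85 + 81 + 63 + ? = 296, so (3,2) = 67.
Using row 2: 83 + 81 + 59 + ? → (2,2) = 296 − 223 = 73.
Using row 3: 89 + 67 + 75 + ? → (3,4) = 296 − 231 = 65.
Column 2 must total 296; the given cells sum to 219, so (4,2) = 77.
Column 4: 85 + 59 + 65 + ? = 296, so (4,4) = 87.

87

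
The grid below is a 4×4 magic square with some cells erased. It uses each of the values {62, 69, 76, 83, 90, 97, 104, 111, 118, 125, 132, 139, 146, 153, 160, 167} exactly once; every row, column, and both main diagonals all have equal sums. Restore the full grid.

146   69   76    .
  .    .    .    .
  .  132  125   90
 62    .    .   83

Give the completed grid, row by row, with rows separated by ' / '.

The 16 entries sum to 1832, so each line sums to 1832/4 = 458.
Row 1 needs 458; the known cells sum to 291, so (1,4) = 167.
Row 3: 132 + 125 + 90 + ? = 458, so (3,1) = 111.
Using column 1: 146 + 111 + 62 + ? → (2,1) = 458 − 319 = 139.
The remaining cell in column 4 is (2,4) = 458 − 340 = 118.
Main diagonal: 146 + 125 + 83 + ? = 458, so (2,2) = 104.
From anti-diagonal, 458 − (167 + 132 + 62) gives (2,3) = 97.
Column 2: 69 + 104 + 132 + ? = 458, so (4,2) = 153.
Using column 3: 76 + 97 + 125 + ? → (4,3) = 458 − 298 = 160.

146 69 76 167 / 139 104 97 118 / 111 132 125 90 / 62 153 160 83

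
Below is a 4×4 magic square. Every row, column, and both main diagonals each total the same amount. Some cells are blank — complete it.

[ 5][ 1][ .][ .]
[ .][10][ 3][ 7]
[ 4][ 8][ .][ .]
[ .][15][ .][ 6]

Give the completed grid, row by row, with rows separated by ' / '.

Column 2 is already complete: 1 + 10 + 8 + 15 = 34, so that is the magic constant.
Row 2 must total 34; the given cells sum to 20, so (2,1) = 14.
Column 1: 5 + 14 + 4 + ? = 34, so (4,1) = 11.
Main diagonal: 5 + 10 + 6 + ? = 34, so (3,3) = 13.
Anti-diagonal: 3 + 8 + 11 + ? = 34, so (1,4) = 12.
Using row 1: 5 + 1 + 12 + ? → (1,3) = 34 − 18 = 16.
Row 3: 4 + 8 + 13 + ? = 34, so (3,4) = 9.
Row 4 must total 34; the given cells sum to 32, so (4,3) = 2.

5 1 16 12 / 14 10 3 7 / 4 8 13 9 / 11 15 2 6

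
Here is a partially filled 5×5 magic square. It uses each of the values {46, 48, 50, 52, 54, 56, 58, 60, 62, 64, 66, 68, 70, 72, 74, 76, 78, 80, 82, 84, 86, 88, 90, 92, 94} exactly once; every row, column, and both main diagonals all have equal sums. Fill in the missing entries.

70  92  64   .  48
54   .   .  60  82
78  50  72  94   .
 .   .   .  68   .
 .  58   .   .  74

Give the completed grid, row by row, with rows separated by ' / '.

70 92 64 76 48 / 54 66 88 60 82 / 78 50 72 94 56 / 62 84 46 68 90 / 86 58 80 52 74

The 25 entries sum to 1750, so each line sums to 1750/5 = 350.
The remaining cell in row 1 is (1,4) = 350 − 274 = 76.
Row 3 needs 350; the known cells sum to 294, so (3,5) = 56.
Column 4 needs 350; the known cells sum to 298, so (5,4) = 52.
Column 5: 48 + 82 + 56 + 74 + ? = 350, so (4,5) = 90.
The remaining cell in main diagonal is (2,2) = 350 − 284 = 66.
Row 2: 54 + 66 + 60 + 82 + ? = 350, so (2,3) = 88.
Using column 2: 92 + 66 + 50 + 58 + ? → (4,2) = 350 − 266 = 84.
From anti-diagonal, 350 − (48 + 60 + 72 + 84) gives (5,1) = 86.
Row 5: 86 + 58 + 52 + 74 + ? = 350, so (5,3) = 80.
Column 1 must total 350; the given cells sum to 288, so (4,1) = 62.
Column 3 must total 350; the given cells sum to 304, so (4,3) = 46.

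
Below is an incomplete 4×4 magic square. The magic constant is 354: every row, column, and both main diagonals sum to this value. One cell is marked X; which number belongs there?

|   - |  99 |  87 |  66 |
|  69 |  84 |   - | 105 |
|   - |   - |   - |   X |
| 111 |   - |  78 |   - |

Row 1 needs 354; the known cells sum to 252, so (1,1) = 102.
Row 2 needs 354; the known cells sum to 258, so (2,3) = 96.
Using column 1: 102 + 69 + 111 + ? → (3,1) = 354 − 282 = 72.
From column 3, 354 − (87 + 96 + 78) gives (3,3) = 93.
Main diagonal must total 354; the given cells sum to 279, so (4,4) = 75.
From anti-diagonal, 354 − (66 + 96 + 111) gives (3,2) = 81.
Row 3 needs 354; the known cells sum to 246, so (3,4) = 108.

108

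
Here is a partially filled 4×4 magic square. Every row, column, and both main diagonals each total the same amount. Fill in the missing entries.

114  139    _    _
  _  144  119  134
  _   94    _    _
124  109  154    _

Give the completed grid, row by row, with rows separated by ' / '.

Column 2 is already complete: 139 + 144 + 94 + 109 = 486, so that is the magic constant.
Row 2: 144 + 119 + 134 + ? = 486, so (2,1) = 89.
From row 4, 486 − (124 + 109 + 154) gives (4,4) = 99.
Column 1 must total 486; the given cells sum to 327, so (3,1) = 159.
Main diagonal must total 486; the given cells sum to 357, so (3,3) = 129.
The remaining cell in anti-diagonal is (1,4) = 486 − 337 = 149.
Row 1 needs 486; the known cells sum to 402, so (1,3) = 84.
Using row 3: 159 + 94 + 129 + ? → (3,4) = 486 − 382 = 104.

114 139 84 149 / 89 144 119 134 / 159 94 129 104 / 124 109 154 99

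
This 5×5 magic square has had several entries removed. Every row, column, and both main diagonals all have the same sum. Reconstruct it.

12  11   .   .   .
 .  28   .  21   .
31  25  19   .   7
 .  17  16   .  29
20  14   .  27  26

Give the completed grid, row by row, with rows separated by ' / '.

Column 2 is already complete: 11 + 28 + 25 + 17 + 14 = 95, so that is the magic constant.
Using row 3: 31 + 25 + 19 + 7 + ? → (3,4) = 95 − 82 = 13.
Row 5 needs 95; the known cells sum to 87, so (5,3) = 8.
Main diagonal: 12 + 28 + 19 + 26 + ? = 95, so (4,4) = 10.
Anti-diagonal must total 95; the given cells sum to 77, so (1,5) = 18.
Row 4 must total 95; the given cells sum to 72, so (4,1) = 23.
Column 1 must total 95; the given cells sum to 86, so (2,1) = 9.
Column 4: 21 + 13 + 10 + 27 + ? = 95, so (1,4) = 24.
The remaining cell in column 5 is (2,5) = 95 − 80 = 15.
Row 1: 12 + 11 + 24 + 18 + ? = 95, so (1,3) = 30.
The remaining cell in row 2 is (2,3) = 95 − 73 = 22.

12 11 30 24 18 / 9 28 22 21 15 / 31 25 19 13 7 / 23 17 16 10 29 / 20 14 8 27 26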